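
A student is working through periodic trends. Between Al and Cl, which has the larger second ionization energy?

Cl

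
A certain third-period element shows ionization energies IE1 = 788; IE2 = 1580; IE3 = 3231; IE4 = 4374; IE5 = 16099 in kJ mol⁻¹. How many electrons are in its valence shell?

Look for the largest jump between consecutive ionization energies: IE5/IE4 ≈ 3.7, far larger than any earlier ratio.
That jump marks the point where a core electron is being removed. So the atom has 4 valence electrons.

4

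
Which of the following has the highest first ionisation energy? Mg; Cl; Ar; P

Mg is in period 3, group 2; P is in period 3, group 15; Cl is in period 3, group 17; Ar is in period 3, group 18.
IE₁ increases left→right with effective nuclear charge and decreases top→bottom as the valence shell moves farther out.
All lie in period 3, so first ionization energy increases left to right.
The highest first ionisation energy among these belongs to Ar.

Ar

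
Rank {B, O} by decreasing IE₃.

O, B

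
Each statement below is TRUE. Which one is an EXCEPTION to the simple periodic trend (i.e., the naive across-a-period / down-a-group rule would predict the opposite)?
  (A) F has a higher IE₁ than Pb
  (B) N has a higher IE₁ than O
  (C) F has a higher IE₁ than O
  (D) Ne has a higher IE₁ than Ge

The general trend: IE₁ increases across a period and decreases down a group.
(A) F (period 2, group 17) vs Pb (period 6, group 14): the stated order agrees with the simple trend.
(B) N (period 2, group 15) vs O (period 2, group 16): the stated order contradicts the simple trend.
(C) F (period 2, group 17) vs O (period 2, group 16): the stated order agrees with the simple trend.
(D) Ne (period 2, group 18) vs Ge (period 4, group 14): the stated order agrees with the simple trend.
The exception is (B): pairing an electron in O's 2p⁴ costs repulsion energy, so O ionizes more easily than half-filled N (2p³).

(B)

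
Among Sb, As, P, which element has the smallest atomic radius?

P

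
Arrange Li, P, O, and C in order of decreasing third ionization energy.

Li > O > C > P

After 2 electrons have been removed, what remains? Li²⁺ is already 1 electron into the core; P²⁺ still has 3 valence electrons; O²⁺ still has 4 valence electrons; C²⁺ still has 2 valence electrons.
Pulling an electron out of a noble-gas core costs far more than removing a remaining valence electron, so Li sits at the high end of IE_3.
Valence configurations: P²⁺ [Ne]3s²3p¹, O²⁺ [He]2s²2p², C²⁺ [He]2s².
Tabulated IE_3 (kJ/mol): Li 11815, P 2914, O 5300, C 4620.
Hence IE_3: P < C < O < Li.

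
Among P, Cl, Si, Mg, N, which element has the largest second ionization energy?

N

IE_2 is the cost of taking one more electron from the +1 cation: P⁺ still has 4 valence electrons; Cl⁺ still has 6 valence electrons; Si⁺ still has 3 valence electrons; Mg⁺ still has 1 valence electron; N⁺ still has 4 valence electrons.
All are still removing valence electrons, so compare the +1 ions as you would atoms: IE_2 generally rises across a period (higher Z_eff) and falls down a group (larger shell), subject to the usual subshell exceptions.
Valence configurations: P⁺ [Ne]3s²3p², Cl⁺ [Ne]3s²3p⁴, Si⁺ [Ne]3s²3p¹, Mg⁺ [Ne]3s¹, N⁺ [He]2s²2p².
Approximate IE_2 values (kJ/mol): P 1907, Cl 2298, Si 1577, Mg 1451, N 2856.
Hence IE_2: Mg < Si < P < Cl < N.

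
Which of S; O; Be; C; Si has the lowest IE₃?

Si

Consider each +2 ion: S²⁺ still has 4 valence electrons; O²⁺ still has 4 valence electrons; Be²⁺ is the bare [He] core; C²⁺ still has 2 valence electrons; Si²⁺ still has 2 valence electrons.
Pulling an electron out of a noble-gas core costs far more than removing a remaining valence electron, so Be sits at the high end of IE_3.
Valence configurations: S²⁺ [Ne]3s²3p², O²⁺ [He]2s²2p², C²⁺ [He]2s², Si²⁺ [Ne]3s².
Approximate IE_3 values (kJ/mol): S 3357, O 5300, Be 14849, C 4620, Si 3232.
Hence IE_3: Si < S < C < O < Be.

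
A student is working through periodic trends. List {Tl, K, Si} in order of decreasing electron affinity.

Si is in period 3, group 14; K is in period 4, group 1; Tl is in period 6, group 13.
EA tends to increase across a period and decrease down a group, though the pattern is less regular than for IE or radius.
Neither a single period nor a single group — weigh both effects.
K > Tl: the two effects oppose for this pair; the down-group effect wins (48 vs 19 kJ/mol).
Si > K: both effects reinforce here, so Si is clearly the higher of the two.
Approximate values (kJ/mol): Si 134, K 48, Tl 19.
So from highest to lowest: Si > K > Tl.

Si > K > Tl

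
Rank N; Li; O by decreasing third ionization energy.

Li > O > N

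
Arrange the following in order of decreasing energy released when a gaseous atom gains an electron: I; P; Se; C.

I, Se, C, P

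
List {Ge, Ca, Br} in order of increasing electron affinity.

Ca < Ge < Br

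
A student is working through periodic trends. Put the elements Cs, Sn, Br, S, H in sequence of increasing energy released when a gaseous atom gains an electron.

H is in period 1, group 1; S is in period 3, group 16; Br is in period 4, group 17; Sn is in period 5, group 14; Cs is in period 6, group 1.
EA tends to increase across a period and decrease down a group, though the pattern is less regular than for IE or radius.
Here both period and group differ, so the two effects have to be weighed against each other.
H > Cs: H sits above Cs in group 1, so the down-group effect alone puts H higher.
Sn > H: period and group pull opposite ways; the across-period shift dominates (107 vs 73 kJ/mol).
S > Sn: both effects reinforce here, so S is clearly the higher of the two.
Br > S: the two effects oppose for this pair; the across-period effect wins (325 vs 200 kJ/mol).
Tabulated electron affinity (kJ/mol): H 73, S 200, Br 325, Sn 107, Cs 46.
So from lowest to highest: Cs < H < Sn < S < Br.

Cs < H < Sn < S < Br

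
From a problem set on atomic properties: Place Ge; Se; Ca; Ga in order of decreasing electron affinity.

Se > Ge > Ga > Ca

Ca is in period 4, group 2; Ga is in period 4, group 13; Ge is in period 4, group 14; Se is in period 4, group 16.
Adding an electron releases more energy for atoms nearer the top right (short of the noble gases).
All lie in period 4, so electron affinity increases left to right.
So from highest to lowest: Se > Ge > Ga > Ca.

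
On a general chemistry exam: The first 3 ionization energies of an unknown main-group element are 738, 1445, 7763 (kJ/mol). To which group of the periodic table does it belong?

Look for the largest jump between consecutive ionization energies: IE3/IE2 ≈ 5.4, far larger than any earlier ratio.
That jump marks the point where a core electron is being removed. So the atom has 2 valence electrons.
A main-group element with 2 valence electrons is in group 2.

Group 2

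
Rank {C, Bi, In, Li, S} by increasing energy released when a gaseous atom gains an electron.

In < Li < Bi < C < S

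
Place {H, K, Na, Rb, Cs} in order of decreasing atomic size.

Cs > Rb > K > Na > H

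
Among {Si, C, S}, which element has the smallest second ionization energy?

Si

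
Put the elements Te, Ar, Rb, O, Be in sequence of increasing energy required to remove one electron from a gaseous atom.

Be is in period 2, group 2; O is in period 2, group 16; Ar is in period 3, group 18; Rb is in period 5, group 1; Te is in period 5, group 16.
IE₁ increases left→right with effective nuclear charge and decreases top→bottom as the valence shell moves farther out.
Neither a single period nor a single group — weigh both effects.
Te > Rb: both are in period 5; the period trend gives Te the larger value.
Be > Te: period and group pull opposite ways; the down-group shift dominates (900 vs 869 kJ/mol).
O > Be: both are in period 2; the period trend gives O the larger value.
Ar > O: period and group pull opposite ways; the across-period shift dominates (1521 vs 1314 kJ/mol).
For reference (kJ/mol): Be 900, O 1314, Ar 1521, Rb 403, Te 869.
So from lowest to highest: Rb < Te < Be < O < Ar.

Rb < Te < Be < O < Ar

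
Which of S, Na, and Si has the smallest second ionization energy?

IE_2 is the cost of taking one more electron from the +1 cation: S⁺ still has 5 valence electrons; Na⁺ is the bare [Ne] core; Si⁺ still has 3 valence electrons.
Core electrons are held far more tightly than valence electrons, so Na tops the IE_2 order.
Valence configurations: S⁺ [Ne]3s²3p³, Si⁺ [Ne]3s²3p¹.
Approximate IE_2 values (kJ/mol): S 2252, Na 4562, Si 1577.
Putting it together, IE_2: Si < S < Na.

Si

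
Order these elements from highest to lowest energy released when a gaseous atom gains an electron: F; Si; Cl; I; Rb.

Cl, F, I, Si, Rb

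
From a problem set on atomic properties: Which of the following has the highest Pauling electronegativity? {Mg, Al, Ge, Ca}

Ge

Mg is in period 3, group 2; Al is in period 3, group 13; Ca is in period 4, group 2; Ge is in period 4, group 14.
Electronegativity increases across a period and decreases down a group, tracking effective nuclear charge and atomic size.
These span different periods and groups, so the two trends combine.
Mg > Ca: Mg sits above Ca in group 2, so the down-group effect alone puts Mg higher.
Al > Mg: Al lies to the right of Mg in period 3, so the across-period effect alone puts Al higher.
Ge > Al: period and group pull opposite ways; the across-period shift dominates (2.01 vs 1.61).
For reference (Pauling): Mg 1.31, Al 1.61, Ca 1.00, Ge 2.01.
The highest Pauling electronegativity among these belongs to Ge.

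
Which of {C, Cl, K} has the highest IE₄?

IE_4 is the cost of taking one more electron from the +3 cation: C³⁺ still has 1 valence electron; Cl³⁺ still has 4 valence electrons; K³⁺ is already 2 electrons into the core.
Usually core removal costs more than valence removal, but here the competition is close: a tightly held n=2 valence electron can cost more to remove than an n=3 core electron, so the actual values have to decide it.
Valence configurations: C³⁺ [He]2s¹, Cl³⁺ [Ne]3s²3p².
Approximate IE_4 values (kJ/mol): C 6223, Cl 5159, K 5877.
Hence IE_4: Cl < K < C.

C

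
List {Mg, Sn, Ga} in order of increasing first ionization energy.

Ga, Sn, Mg

First ionization energy rises across a period (greater Z_eff holds electrons more tightly) and falls down a group (valence electrons are farther from the nucleus).
A diagonal step moves right (one effect) and down (the opposite effect) at once.
Sn > Ga: the two effects oppose for this pair; the across-period effect wins (709 vs 579 kJ/mol).
Mg > Sn: period and group pull opposite ways; the down-group shift dominates (738 vs 709 kJ/mol).
For reference (kJ/mol): Mg 738, Ga 579, Sn 709.
So from lowest to highest: Ga < Sn < Mg.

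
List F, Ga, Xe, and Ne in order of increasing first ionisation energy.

F is in period 2, group 17; Ne is in period 2, group 18; Ga is in period 4, group 13; Xe is in period 5, group 18.
Removing the outermost electron gets harder across a period and easier down a group.
These span different periods and groups, so the two trends combine.
Xe > Ga: the two effects oppose for this pair; the across-period effect wins (1170 vs 579 kJ/mol).
F > Xe: the two effects oppose for this pair; the down-group effect wins (1681 vs 1170 kJ/mol).
Ne > F: Ne lies to the right of F in period 2, so the across-period effect alone puts Ne higher.
For reference (kJ/mol): F 1681, Ne 2081, Ga 579, Xe 1170.
So from lowest to highest: Ga < Xe < F < Ne.

Ga < Xe < F < Ne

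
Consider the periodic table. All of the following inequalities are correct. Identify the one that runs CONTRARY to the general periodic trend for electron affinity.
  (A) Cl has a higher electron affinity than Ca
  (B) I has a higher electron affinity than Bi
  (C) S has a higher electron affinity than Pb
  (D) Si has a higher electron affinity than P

(D)

The general trend: electron affinity increases across a period and decreases down a group.
(A) Cl (period 3, group 17) vs Ca (period 4, group 2): the stated order agrees with the simple trend.
(B) I (period 5, group 17) vs Bi (period 6, group 15): the stated order agrees with the simple trend.
(C) S (period 3, group 16) vs Pb (period 6, group 14): the stated order agrees with the simple trend.
(D) Si (period 3, group 14) vs P (period 3, group 15): the stated order contradicts the simple trend.
The exception is (D): adding an electron to P's half-filled 3p³ is unfavourable, so Si (3p²) has the more exothermic EA.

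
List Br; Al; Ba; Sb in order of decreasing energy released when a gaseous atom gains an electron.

Br > Sb > Al > Ba

Al is in period 3, group 13; Br is in period 4, group 17; Sb is in period 5, group 15; Ba is in period 6, group 2.
Adding an electron releases more energy for atoms nearer the top right (short of the noble gases).
Neither a single period nor a single group — weigh both effects.
Al > Ba: relative to Ba, both the across-period and down-group shifts push Al's electron affinity up.
Sb > Al: the two effects oppose for this pair; the across-period effect wins (103 vs 42 kJ/mol).
Br > Sb: relative to Sb, both the across-period and down-group shifts push Br's electron affinity up.
For reference (kJ/mol): Al 42, Br 325, Sb 103, Ba 14.
So from highest to lowest: Br > Sb > Al > Ba.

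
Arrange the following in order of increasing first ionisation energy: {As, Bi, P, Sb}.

Across a period the outer electron is held more tightly (higher IE₁); down a group it sits in a higher shell, more shielded, and comes off more easily.
All are in group 15, so first ionization energy increases up the group.
So from lowest to highest: Bi < Sb < As < P.

Bi, Sb, As, P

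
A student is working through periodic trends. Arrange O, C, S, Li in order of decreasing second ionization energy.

Li, O, C, S

After 1 electron has been removed, what remains? O⁺ still has 5 valence electrons; C⁺ still has 3 valence electrons; S⁺ still has 5 valence electrons; Li⁺ is the bare [He] core.
Core electrons are held far more tightly than valence electrons, so Li tops the IE_2 order.
Valence configurations: O⁺ [He]2s²2p³, C⁺ [He]2s²2p¹, S⁺ [Ne]3s²3p³.
Tabulated IE_2 (kJ/mol): O 3388, C 2353, S 2252, Li 7298.
Overall IE_2 order: S < C < O < Li.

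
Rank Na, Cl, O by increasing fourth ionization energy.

Cl < O < Na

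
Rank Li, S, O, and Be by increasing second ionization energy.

IE_2 is the cost of taking one more electron from the +1 cation: Li⁺ is the bare [He] core; S⁺ still has 5 valence electrons; O⁺ still has 5 valence electrons; Be⁺ still has 1 valence electron.
Pulling an electron out of a noble-gas core costs far more than removing a remaining valence electron, so Li sits at the high end of IE_2.
Valence configurations: S⁺ [Ne]3s²3p³, O⁺ [He]2s²2p³, Be⁺ [He]2s¹.
Tabulated IE_2 (kJ/mol): Li 7298, S 2252, O 3388, Be 1757.
So the second ionization energies run Be < S < O < Li.

Be < S < O < Li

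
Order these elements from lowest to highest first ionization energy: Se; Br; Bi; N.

N is in period 2, group 15; Se is in period 4, group 16; Br is in period 4, group 17; Bi is in period 6, group 15.
First ionization energy rises across a period (greater Z_eff holds electrons more tightly) and falls down a group (valence electrons are farther from the nucleus).
Here both period and group differ, so the two effects have to be weighed against each other.
Se > Bi: relative to Bi, both the across-period and down-group shifts push Se's first ionization energy up.
Br > Se: both are in period 4; the period trend gives Br the larger value.
N > Br: period and group pull opposite ways; the down-group shift dominates (1402 vs 1140 kJ/mol).
Approximate values (kJ/mol): N 1402, Se 941, Br 1140, Bi 703.
So from lowest to highest: Bi < Se < Br < N.

Bi < Se < Br < N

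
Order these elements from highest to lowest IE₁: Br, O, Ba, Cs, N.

Across a period the outer electron is held more tightly (higher IE₁); down a group it sits in a higher shell, more shielded, and comes off more easily.
Neither a single period nor a single group — weigh both effects.
Ba > Cs: Ba lies to the right of Cs in period 6, so the across-period effect alone puts Ba higher.
Br > Ba: relative to Ba, both the across-period and down-group shifts push Br's first ionization energy up.
O > Br: the two effects oppose for this pair; the down-group effect wins (1314 vs 1140 kJ/mol).
N > O: this pair runs against the simple trend — see the exception note.
Note the exception: N has a higher first ionization energy than O, contrary to the simple trend — pairing an electron in O's 2p⁴ costs repulsion energy, so O ionizes more easily than half-filled N (2p³).
For reference (kJ/mol): N 1402, O 1314, Br 1140, Cs 376, Ba 503.
So from highest to lowest: N > O > Br > Ba > Cs.

N, O, Br, Ba, Cs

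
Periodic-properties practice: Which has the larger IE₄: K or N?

After 3 electrons have been removed, what remains? K³⁺ is already 2 electrons into the core; N³⁺ still has 2 valence electrons.
Usually core removal costs more than valence removal, but here the competition is close: a tightly held n=2 valence electron can cost more to remove than an n=3 core electron, so the actual values have to decide it.
Tabulated IE_4 (kJ/mol): K 5877, N 7475.
Overall IE_4 order: K < N.

N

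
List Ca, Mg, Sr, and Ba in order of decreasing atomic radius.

Ba, Sr, Ca, Mg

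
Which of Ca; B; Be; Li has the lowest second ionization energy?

Ca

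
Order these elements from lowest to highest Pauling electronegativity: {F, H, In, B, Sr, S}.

H is in period 1, group 1; B is in period 2, group 13; F is in period 2, group 17; S is in period 3, group 16; Sr is in period 5, group 2; In is in period 5, group 13.
EN rises left→right (higher Z_eff, smaller atoms) and falls top→bottom (larger, more shielded atoms).
Here both period and group differ, so the two effects have to be weighed against each other.
In > Sr: In lies to the right of Sr in period 5, so the across-period effect alone puts In higher.
B > In: they share group 13; the group trend gives B the larger value.
H > B: the two effects oppose for this pair; the down-group effect wins (2.20 vs 2.04).
S > H: the two effects oppose for this pair; the across-period effect wins (2.58 vs 2.20).
F > S: both effects reinforce here, so F is clearly the higher of the two.
For reference (Pauling): H 2.20, B 2.04, F 3.98, S 2.58, Sr 0.95, In 1.78.
So from lowest to highest: Sr < In < B < H < S < F.

Sr, In, B, H, S, F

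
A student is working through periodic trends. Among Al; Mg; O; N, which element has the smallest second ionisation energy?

IE_2 is the cost of taking one more electron from the +1 cation: Al⁺ still has 2 valence electrons; Mg⁺ still has 1 valence electron; O⁺ still has 5 valence electrons; N⁺ still has 4 valence electrons.
All are still removing valence electrons, so compare the +1 ions as you would atoms: IE_2 generally rises across a period (higher Z_eff) and falls down a group (larger shell), subject to the usual subshell exceptions.
Valence configurations: Al⁺ [Ne]3s², Mg⁺ [Ne]3s¹, O⁺ [He]2s²2p³, N⁺ [He]2s²2p².
Approximate IE_2 values (kJ/mol): Al 1817, Mg 1451, O 3388, N 2856.
Overall IE_2 order: Mg < Al < N < O.

Mg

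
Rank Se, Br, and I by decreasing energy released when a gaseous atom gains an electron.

Br > I > Se

Atoms with high Z_eff and room in the valence shell (especially the halogens) have the most exothermic electron affinities.
Neither a single period nor a single group — weigh both effects.
I > Se: the two effects oppose for this pair; the across-period effect wins (295 vs 195 kJ/mol).
Br > I: Br sits above I in group 17, so the down-group effect alone puts Br higher.
Tabulated electron affinity (kJ/mol): Se 195, Br 325, I 295.
So from highest to lowest: Br > I > Se.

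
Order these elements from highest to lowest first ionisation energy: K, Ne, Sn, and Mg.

Ne is in period 2, group 18; Mg is in period 3, group 2; K is in period 4, group 1; Sn is in period 5, group 14.
Across a period the outer electron is held more tightly (higher IE₁); down a group it sits in a higher shell, more shielded, and comes off more easily.
Neither a single period nor a single group — weigh both effects.
Sn > K: the two effects oppose for this pair; the across-period effect wins (709 vs 419 kJ/mol).
Mg > Sn: the two effects oppose for this pair; the down-group effect wins (738 vs 709 kJ/mol).
Ne > Mg: both effects reinforce here, so Ne is clearly the higher of the two.
For reference (kJ/mol): Ne 2081, Mg 738, K 419, Sn 709.
So from highest to lowest: Ne > Mg > Sn > K.

Ne > Mg > Sn > K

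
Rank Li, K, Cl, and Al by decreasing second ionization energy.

IE_2 is the cost of taking one more electron from the +1 cation: Li⁺ is the bare [He] core; K⁺ is the bare [Ar] core; Cl⁺ still has 6 valence electrons; Al⁺ still has 2 valence electrons.
Core electrons are held far more tightly than valence electrons, so K and Li top the IE_2 order.
Valence configurations: Cl⁺ [Ne]3s²3p⁴, Al⁺ [Ne]3s².
Approximate IE_2 values (kJ/mol): Li 7298, K 3052, Cl 2298, Al 1817.
Overall IE_2 order: Al < Cl < K < Li.

Li > K > Cl > Al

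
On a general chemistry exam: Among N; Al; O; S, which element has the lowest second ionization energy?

Al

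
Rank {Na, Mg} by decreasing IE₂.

Na, Mg

IE_2 is the cost of taking one more electron from the +1 cation: Na⁺ is the bare [Ne] core; Mg⁺ still has 1 valence electron.
Pulling an electron out of a noble-gas core costs far more than removing a remaining valence electron, so Na sits at the high end of IE_2.
Tabulated IE_2 (kJ/mol): Na 4562, Mg 1451.
Overall IE_2 order: Mg < Na.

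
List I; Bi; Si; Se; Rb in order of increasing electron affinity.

Rb < Bi < Si < Se < I

Atoms with high Z_eff and room in the valence shell (especially the halogens) have the most exothermic electron affinities.
Here both period and group differ, so the two effects have to be weighed against each other.
Bi > Rb: period and group pull opposite ways; the across-period shift dominates (91 vs 47 kJ/mol).
Si > Bi: the two effects oppose for this pair; the down-group effect wins (134 vs 91 kJ/mol).
Se > Si: period and group pull opposite ways; the across-period shift dominates (195 vs 134 kJ/mol).
I > Se: period and group pull opposite ways; the across-period shift dominates (295 vs 195 kJ/mol).
Tabulated electron affinity (kJ/mol): Si 134, Se 195, Rb 47, I 295, Bi 91.
So from lowest to highest: Rb < Bi < Si < Se < I.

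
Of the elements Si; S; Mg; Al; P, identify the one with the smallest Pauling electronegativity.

Mg is in period 3, group 2; Al is in period 3, group 13; Si is in period 3, group 14; P is in period 3, group 15; S is in period 3, group 16.
Electronegativity increases across a period and decreases down a group, tracking effective nuclear charge and atomic size.
All lie in period 3, so electronegativity increases left to right.
The smallest Pauling electronegativity among these belongs to Mg.

Mg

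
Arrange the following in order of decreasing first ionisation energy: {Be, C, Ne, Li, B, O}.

Ne > O > C > Be > B > Li

Li is in period 2, group 1; Be is in period 2, group 2; B is in period 2, group 13; C is in period 2, group 14; O is in period 2, group 16; Ne is in period 2, group 18.
Across a period the outer electron is held more tightly (higher IE₁); down a group it sits in a higher shell, more shielded, and comes off more easily.
All lie in period 2; the across-period trend (first ionization energy increases left to right) applies, with the exception below.
Note the exception: Be has a higher first ionization energy than B, contrary to the simple trend — removing B's lone 2p electron is easier than breaking Be's filled 2s².
For reference (kJ/mol): Li 520, Be 900, B 801, C 1086, O 1314, Ne 2081.
So from highest to lowest: Ne > O > C > Be > B > Li.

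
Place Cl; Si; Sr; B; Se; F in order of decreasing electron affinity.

B is in period 2, group 13; F is in period 2, group 17; Si is in period 3, group 14; Cl is in period 3, group 17; Se is in period 4, group 16; Sr is in period 5, group 2.
Adding an electron releases more energy for atoms nearer the top right (short of the noble gases).
Here both period and group differ, so the two effects have to be weighed against each other.
B > Sr: both effects reinforce here, so B is clearly the higher of the two.
Si > B: the two effects oppose for this pair; the across-period effect wins (134 vs 27 kJ/mol).
Se > Si: period and group pull opposite ways; the across-period shift dominates (195 vs 134 kJ/mol).
F > Se: relative to Se, both the across-period and down-group shifts push F's electron affinity up.
Cl > F: this pair runs against the simple trend — see the exception note.
Note the exception: Cl has a higher electron affinity than F, contrary to the simple trend — F's small 2p subshell makes the incoming electron feel strong e⁻–e⁻ repulsion, so Cl actually releases more energy on gaining an electron.
Approximate values (kJ/mol): B 27, F 328, Si 134, Cl 349, Se 195, Sr 5.
So from highest to lowest: Cl > F > Se > Si > B > Sr.

Cl > F > Se > Si > B > Sr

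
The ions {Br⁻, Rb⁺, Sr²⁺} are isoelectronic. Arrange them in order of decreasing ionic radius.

All of these have 36 electrons, so size is governed by nuclear charge alone: the more protons, the stronger the pull on the same electron cloud, and the smaller the ion.
Nuclear charges: Sr²⁺ (Z=38), Rb⁺ (Z=37), Br⁻ (Z=35).
Largest to smallest: Br⁻ > Rb⁺ > Sr²⁺.

Br⁻ > Rb⁺ > Sr²⁺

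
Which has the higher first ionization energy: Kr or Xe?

Across a period the outer electron is held more tightly (higher IE₁); down a group it sits in a higher shell, more shielded, and comes off more easily.
All are in group 18, so first ionization energy increases up the group.
So Kr has the higher first ionization energy (Kr > Xe).

Kr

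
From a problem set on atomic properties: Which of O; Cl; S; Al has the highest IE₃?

IE_3 is the cost of taking one more electron from the +2 cation: O²⁺ still has 4 valence electrons; Cl²⁺ still has 5 valence electrons; S²⁺ still has 4 valence electrons; Al²⁺ still has 1 valence electron.
All are still removing valence electrons, so compare the +2 ions as you would atoms: IE_3 generally rises across a period (higher Z_eff) and falls down a group (larger shell), subject to the usual subshell exceptions.
Valence configurations: O²⁺ [He]2s²2p², Cl²⁺ [Ne]3s²3p³, S²⁺ [Ne]3s²3p², Al²⁺ [Ne]3s¹.
Tabulated IE_3 (kJ/mol): O 5300, Cl 3822, S 3357, Al 2745.
Putting it together, IE_3: Al < S < Cl < O.

O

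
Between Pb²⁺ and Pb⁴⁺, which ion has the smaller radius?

Pb⁴⁺

Both ions have Z = 82 protons, but Pb⁴⁺ has lost more electrons, so its remaining electrons feel a larger effective nuclear charge per electron and are pulled in more tightly.
Higher positive charge → smaller ion, so Pb²⁺ > Pb⁴⁺.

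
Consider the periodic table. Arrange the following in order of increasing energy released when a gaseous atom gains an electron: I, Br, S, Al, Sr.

EA tends to increase across a period and decrease down a group, though the pattern is less regular than for IE or radius.
These span different periods and groups, so the two trends combine.
Al > Sr: relative to Sr, both the across-period and down-group shifts push Al's electron affinity up.
S > Al: both are in period 3; the period trend gives S the larger value.
I > S: the two effects oppose for this pair; the across-period effect wins (295 vs 200 kJ/mol).
Br > I: Br sits above I in group 17, so the down-group effect alone puts Br higher.
Approximate values (kJ/mol): Al 42, S 200, Br 325, Sr 5, I 295.
So from lowest to highest: Sr < Al < S < I < Br.

Sr < Al < S < I < Br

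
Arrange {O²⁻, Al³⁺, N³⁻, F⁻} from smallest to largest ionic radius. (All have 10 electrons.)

All of these have 10 electrons, so size is governed by nuclear charge alone: the more protons, the stronger the pull on the same electron cloud, and the smaller the ion.
Nuclear charges: Al³⁺ (Z=13), F⁻ (Z=9), O²⁻ (Z=8), N³⁻ (Z=7).
Smallest to largest: Al³⁺ < F⁻ < O²⁻ < N³⁻.

Al³⁺ < F⁻ < O²⁻ < N³⁻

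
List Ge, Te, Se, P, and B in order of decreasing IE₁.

B is in period 2, group 13; P is in period 3, group 15; Ge is in period 4, group 14; Se is in period 4, group 16; Te is in period 5, group 16.
Across a period the outer electron is held more tightly (higher IE₁); down a group it sits in a higher shell, more shielded, and comes off more easily.
These span different periods and groups, so the two trends combine.
B > Ge: the two effects oppose for this pair; the down-group effect wins (801 vs 762 kJ/mol).
Te > B: period and group pull opposite ways; the across-period shift dominates (869 vs 801 kJ/mol).
Se > Te: they share group 16; the group trend gives Se the larger value.
P > Se: the two effects oppose for this pair; the down-group effect wins (1012 vs 941 kJ/mol).
Approximate values (kJ/mol): B 801, P 1012, Ge 762, Se 941, Te 869.
So from highest to lowest: P > Se > Te > B > Ge.

P > Se > Te > B > Ge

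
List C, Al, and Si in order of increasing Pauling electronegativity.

Al, Si, C

C is in period 2, group 14; Al is in period 3, group 13; Si is in period 3, group 14.
EN rises left→right (higher Z_eff, smaller atoms) and falls top→bottom (larger, more shielded atoms).
Here both period and group differ, so the two effects have to be weighed against each other.
Si > Al: both are in period 3; the period trend gives Si the larger value.
C > Si: they share group 14; the group trend gives C the larger value.
For reference (Pauling): C 2.55, Al 1.61, Si 1.90.
So from lowest to highest: Al < Si < C.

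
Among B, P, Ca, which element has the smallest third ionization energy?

IE_3 is the cost of taking one more electron from the +2 cation: B²⁺ still has 1 valence electron; P²⁺ still has 3 valence electrons; Ca²⁺ is the bare [Ar] core.
Pulling an electron out of a noble-gas core costs far more than removing a remaining valence electron, so Ca sits at the high end of IE_3.
Valence configurations: B²⁺ [He]2s¹, P²⁺ [Ne]3s²3p¹.
Approximate IE_3 values (kJ/mol): B 3660, P 2914, Ca 4912.
Putting it together, IE_3: P < B < Ca.

P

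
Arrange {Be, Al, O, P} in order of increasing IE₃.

Al < P < O < Be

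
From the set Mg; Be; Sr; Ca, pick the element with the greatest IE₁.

Be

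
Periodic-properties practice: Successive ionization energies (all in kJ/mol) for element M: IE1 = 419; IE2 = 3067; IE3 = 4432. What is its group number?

Look for the largest jump between consecutive ionization energies: IE2/IE1 ≈ 7.3, far larger than any earlier ratio.
That jump marks the point where a core electron is being removed. So the atom has 1 valence electron.
A main-group element with 1 valence electron is in group 1.

Group 1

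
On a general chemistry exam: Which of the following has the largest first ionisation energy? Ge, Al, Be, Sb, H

H

First ionization energy rises across a period (greater Z_eff holds electrons more tightly) and falls down a group (valence electrons are farther from the nucleus).
These sit on a diagonal, where the across-period and down-group effects partly cancel.
Ge > Al: period and group pull opposite ways; the across-period shift dominates (762 vs 578 kJ/mol).
Sb > Ge: period and group pull opposite ways; the across-period shift dominates (831 vs 762 kJ/mol).
Be > Sb: period and group pull opposite ways; the down-group shift dominates (900 vs 831 kJ/mol).
H > Be: the two effects oppose for this pair; the down-group effect wins (1312 vs 900 kJ/mol).
Tabulated first ionization energy (kJ/mol): H 1312, Be 900, Al 578, Ge 762, Sb 831.
The largest first ionisation energy among these belongs to H.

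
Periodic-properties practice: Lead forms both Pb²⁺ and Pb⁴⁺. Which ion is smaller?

Pb⁴⁺

Both ions have Z = 82 protons, but Pb⁴⁺ has lost more electrons, so its remaining electrons feel a larger effective nuclear charge per electron and are pulled in more tightly.
Higher positive charge → smaller ion, so Pb²⁺ > Pb⁴⁺.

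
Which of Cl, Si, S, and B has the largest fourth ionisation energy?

The fourth ionization energy removes an electron from the +3 ion. For each element: Cl³⁺ still has 4 valence electrons; Si³⁺ still has 1 valence electron; S³⁺ still has 3 valence electrons; B³⁺ is the bare [He] core.
Core electrons are held far more tightly than valence electrons, so B tops the IE_4 order.
Valence configurations: Cl³⁺ [Ne]3s²3p², Si³⁺ [Ne]3s¹, S³⁺ [Ne]3s²3p¹.
Tabulated IE_4 (kJ/mol): Cl 5159, Si 4356, S 4556, B 25026.
Overall IE_4 order: Si < S < Cl < B.

B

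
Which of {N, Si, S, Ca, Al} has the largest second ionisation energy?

N

After 1 electron has been removed, what remains? N⁺ still has 4 valence electrons; Si⁺ still has 3 valence electrons; S⁺ still has 5 valence electrons; Ca⁺ still has 1 valence electron; Al⁺ still has 2 valence electrons.
All are still removing valence electrons, so compare the +1 ions as you would atoms: IE_2 generally rises across a period (higher Z_eff) and falls down a group (larger shell), subject to the usual subshell exceptions.
Valence configurations: N⁺ [He]2s²2p², Si⁺ [Ne]3s²3p¹, S⁺ [Ne]3s²3p³, Ca⁺ [Ar]4s¹, Al⁺ [Ne]3s².
Si⁺ loses a lone 3p electron whereas Al⁺ must break into a filled 3s² pair, so IE_2(Al) > IE_2(Si) even though Si has the higher nuclear charge.
Approximate IE_2 values (kJ/mol): N 2856, Si 1577, S 2252, Ca 1145, Al 1817.
So the second ionization energies run Ca < Si < Al < S < N.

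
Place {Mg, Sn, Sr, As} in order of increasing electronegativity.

Atoms toward the upper right of the periodic table pull bonding electrons most strongly.
Neither a single period nor a single group — weigh both effects.
Mg > Sr: they share group 2; the group trend gives Mg the larger value.
Sn > Mg: period and group pull opposite ways; the across-period shift dominates (1.96 vs 1.31).
As > Sn: both effects reinforce here, so As is clearly the higher of the two.
Tabulated electronegativity (Pauling): Mg 1.31, As 2.18, Sr 0.95, Sn 1.96.
So from lowest to highest: Sr < Mg < Sn < As.

Sr < Mg < Sn < As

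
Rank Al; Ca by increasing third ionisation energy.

Al, Ca

Consider each +2 ion: Al²⁺ still has 1 valence electron; Ca²⁺ is the bare [Ar] core.
Core electrons are held far more tightly than valence electrons, so Ca tops the IE_3 order.
Tabulated IE_3 (kJ/mol): Al 2745, Ca 4912.
Overall IE_3 order: Al < Ca.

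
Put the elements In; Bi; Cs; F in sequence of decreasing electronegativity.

F, Bi, In, Cs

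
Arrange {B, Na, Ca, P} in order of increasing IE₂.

Ca, P, B, Na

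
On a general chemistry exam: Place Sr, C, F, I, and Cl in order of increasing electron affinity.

Adding an electron releases more energy for atoms nearer the top right (short of the noble gases).
Here both period and group differ, so the two effects have to be weighed against each other.
C > Sr: both effects reinforce here, so C is clearly the higher of the two.
I > C: period and group pull opposite ways; the across-period shift dominates (295 vs 122 kJ/mol).
F > I: F sits above I in group 17, so the down-group effect alone puts F higher.
Cl > F: this pair runs against the simple trend — see the exception note.
Note the exception: Cl has a higher electron affinity than F, contrary to the simple trend — F's small 2p subshell makes the incoming electron feel strong e⁻–e⁻ repulsion, so Cl actually releases more energy on gaining an electron.
Approximate values (kJ/mol): C 122, F 328, Cl 349, Sr 5, I 295.
So from lowest to highest: Sr < C < I < F < Cl.

Sr < C < I < F < Cl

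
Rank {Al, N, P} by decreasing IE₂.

Consider each +1 ion: Al⁺ still has 2 valence electrons; N⁺ still has 4 valence electrons; P⁺ still has 4 valence electrons.
All are still removing valence electrons, so compare the +1 ions as you would atoms: IE_2 generally rises across a period (higher Z_eff) and falls down a group (larger shell), subject to the usual subshell exceptions.
Valence configurations: Al⁺ [Ne]3s², N⁺ [He]2s²2p², P⁺ [Ne]3s²3p².
Tabulated IE_2 (kJ/mol): Al 1817, N 2856, P 1907.
Overall IE_2 order: Al < P < N.

N > P > Al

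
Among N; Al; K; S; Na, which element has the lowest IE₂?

After 1 electron has been removed, what remains? N⁺ still has 4 valence electrons; Al⁺ still has 2 valence electrons; K⁺ is the bare [Ar] core; S⁺ still has 5 valence electrons; Na⁺ is the bare [Ne] core.
Breaking into a closed-shell core is much more expensive than removing a leftover valence electron — K and Na have the largest IE_2 here.
Valence configurations: N⁺ [He]2s²2p², Al⁺ [Ne]3s², S⁺ [Ne]3s²3p³.
Tabulated IE_2 (kJ/mol): N 2856, Al 1817, K 3052, S 2252, Na 4562.
Putting it together, IE_2: Al < S < N < K < Na.

Al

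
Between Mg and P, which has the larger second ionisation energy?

P

Consider each +1 ion: Mg⁺ still has 1 valence electron; P⁺ still has 4 valence electrons.
All are still removing valence electrons, so compare the +1 ions as you would atoms: IE_2 generally rises across a period (higher Z_eff) and falls down a group (larger shell), subject to the usual subshell exceptions.
Valence configurations: Mg⁺ [Ne]3s¹, P⁺ [Ne]3s²3p².
The numbers (kJ/mol): Mg 1451, P 1907.
Hence IE_2: Mg < P.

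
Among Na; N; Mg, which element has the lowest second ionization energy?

Mg

IE_2 is the cost of taking one more electron from the +1 cation: Na⁺ is the bare [Ne] core; N⁺ still has 4 valence electrons; Mg⁺ still has 1 valence electron.
Core electrons are held far more tightly than valence electrons, so Na tops the IE_2 order.
Valence configurations: N⁺ [He]2s²2p², Mg⁺ [Ne]3s¹.
Tabulated IE_2 (kJ/mol): Na 4562, N 2856, Mg 1451.
Overall IE_2 order: Mg < N < Na.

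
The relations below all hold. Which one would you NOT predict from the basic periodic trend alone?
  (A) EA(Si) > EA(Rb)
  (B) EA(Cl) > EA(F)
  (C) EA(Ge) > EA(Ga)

The general trend: electron affinity increases across a period and decreases down a group.
(A) Si (period 3, group 14) vs Rb (period 5, group 1): the stated order agrees with the simple trend.
(B) Cl (period 3, group 17) vs F (period 2, group 17): the stated order contradicts the simple trend.
(C) Ge (period 4, group 14) vs Ga (period 4, group 13): the stated order agrees with the simple trend.
The exception is (B): F's small 2p subshell makes the incoming electron feel strong e⁻–e⁻ repulsion, so Cl actually releases more energy on gaining an electron.

(B)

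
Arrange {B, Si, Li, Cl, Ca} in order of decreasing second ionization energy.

Consider each +1 ion: B⁺ still has 2 valence electrons; Si⁺ still has 3 valence electrons; Li⁺ is the bare [He] core; Cl⁺ still has 6 valence electrons; Ca⁺ still has 1 valence electron.
Breaking into a closed-shell core is much more expensive than removing a leftover valence electron — Li has the largest IE_2 here.
Valence configurations: B⁺ [He]2s², Si⁺ [Ne]3s²3p¹, Cl⁺ [Ne]3s²3p⁴, Ca⁺ [Ar]4s¹.
Approximate IE_2 values (kJ/mol): B 2427, Si 1577, Li 7298, Cl 2298, Ca 1145.
Putting it together, IE_2: Ca < Si < Cl < B < Li.

Li, B, Cl, Si, Ca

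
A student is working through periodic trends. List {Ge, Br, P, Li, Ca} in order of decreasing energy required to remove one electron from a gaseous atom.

Li is in period 2, group 1; P is in period 3, group 15; Ca is in period 4, group 2; Ge is in period 4, group 14; Br is in period 4, group 17.
Across a period the outer electron is held more tightly (higher IE₁); down a group it sits in a higher shell, more shielded, and comes off more easily.
These span different periods and groups, so the two trends combine.
Ca > Li: the two effects oppose for this pair; the across-period effect wins (590 vs 520 kJ/mol).
Ge > Ca: both are in period 4; the period trend gives Ge the larger value.
P > Ge: relative to Ge, both the across-period and down-group shifts push P's first ionization energy up.
Br > P: the two effects oppose for this pair; the across-period effect wins (1140 vs 1012 kJ/mol).
For reference (kJ/mol): Li 520, P 1012, Ca 590, Ge 762, Br 1140.
So from highest to lowest: Br > P > Ge > Ca > Li.

Br, P, Ge, Ca, Li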